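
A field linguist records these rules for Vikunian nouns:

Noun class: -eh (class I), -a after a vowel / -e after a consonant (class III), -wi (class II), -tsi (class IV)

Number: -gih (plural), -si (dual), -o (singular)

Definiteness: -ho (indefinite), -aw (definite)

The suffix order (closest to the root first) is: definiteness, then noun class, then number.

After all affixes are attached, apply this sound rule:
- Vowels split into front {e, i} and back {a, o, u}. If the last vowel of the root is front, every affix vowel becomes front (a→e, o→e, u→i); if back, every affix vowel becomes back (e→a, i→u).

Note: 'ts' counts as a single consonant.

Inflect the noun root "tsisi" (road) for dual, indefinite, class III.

tsisiheesi

Attach definiteness indefinite -ho → tsisiho.
Attach noun class class III -a (after vowel 'o') → tsisihoa.
Attach number dual -si → tsisihoasi.
Apply vowel harmony: tsisihoasi → tsisiheesi.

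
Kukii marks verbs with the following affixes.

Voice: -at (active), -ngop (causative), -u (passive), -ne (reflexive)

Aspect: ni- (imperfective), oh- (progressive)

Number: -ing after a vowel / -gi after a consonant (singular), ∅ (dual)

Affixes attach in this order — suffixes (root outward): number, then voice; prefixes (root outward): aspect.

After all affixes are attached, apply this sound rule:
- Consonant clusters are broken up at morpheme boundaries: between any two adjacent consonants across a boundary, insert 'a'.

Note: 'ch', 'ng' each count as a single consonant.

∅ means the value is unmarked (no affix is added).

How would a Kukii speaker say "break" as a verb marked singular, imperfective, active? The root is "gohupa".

Attach aspect imperfective ni- → nigohupa.
Attach number singular -ing (after vowel 'a') → nigohupaing.
Attach voice active -at → nigohupaingat.
Epenthesis: no change.

nigohupaingat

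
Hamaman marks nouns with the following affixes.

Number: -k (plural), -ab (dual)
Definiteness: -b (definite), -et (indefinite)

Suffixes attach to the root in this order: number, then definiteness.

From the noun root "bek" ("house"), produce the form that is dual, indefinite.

bekabet

Attach number dual -ab → bekab.
Attach definiteness indefinite -et → bekabet.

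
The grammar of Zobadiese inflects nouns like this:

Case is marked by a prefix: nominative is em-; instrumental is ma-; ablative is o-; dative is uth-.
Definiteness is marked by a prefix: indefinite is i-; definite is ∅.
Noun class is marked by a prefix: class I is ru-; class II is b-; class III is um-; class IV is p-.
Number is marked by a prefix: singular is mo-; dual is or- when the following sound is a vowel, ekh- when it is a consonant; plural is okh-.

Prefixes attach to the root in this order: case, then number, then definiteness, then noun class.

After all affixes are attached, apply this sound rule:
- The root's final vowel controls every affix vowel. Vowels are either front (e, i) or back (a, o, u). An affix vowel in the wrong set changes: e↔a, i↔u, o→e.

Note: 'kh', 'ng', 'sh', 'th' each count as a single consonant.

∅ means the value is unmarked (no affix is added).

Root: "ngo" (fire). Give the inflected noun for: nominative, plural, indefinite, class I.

Attach case nominative em- → emngo.
Attach number plural okh- → okhemngo.
Attach definiteness indefinite i- → iokhemngo.
Attach noun class class I ru- → ruiokhemngo.
Apply vowel harmony: ruiokhemngo → ruuokhamngo.

ruuokhamngo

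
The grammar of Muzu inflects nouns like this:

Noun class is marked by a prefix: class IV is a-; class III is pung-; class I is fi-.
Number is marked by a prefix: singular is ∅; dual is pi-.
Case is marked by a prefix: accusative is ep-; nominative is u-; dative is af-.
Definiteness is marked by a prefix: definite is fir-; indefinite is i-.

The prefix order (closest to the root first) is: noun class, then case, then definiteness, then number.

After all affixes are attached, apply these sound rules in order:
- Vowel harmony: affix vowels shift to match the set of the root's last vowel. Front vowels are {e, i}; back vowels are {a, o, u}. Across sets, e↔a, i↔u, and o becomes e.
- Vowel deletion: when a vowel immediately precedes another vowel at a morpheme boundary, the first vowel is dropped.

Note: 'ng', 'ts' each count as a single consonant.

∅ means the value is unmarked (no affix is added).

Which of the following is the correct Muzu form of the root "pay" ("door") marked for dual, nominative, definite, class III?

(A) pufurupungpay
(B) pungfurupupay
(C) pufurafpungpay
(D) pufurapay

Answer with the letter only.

Attach noun class class III pung- → pungpay.
Attach case nominative u- → upungpay.
Attach definiteness definite fir- → firupungpay.
Attach number dual pi- → pifirupungpay.
Apply vowel harmony: pifirupungpay → pufurupungpay.
Vowel deletion: no change.
So the correct form is pufurupungpay, option (A).
(D) pufurapay is wrong: it uses class IV instead of class III for noun class.
(C) pufurafpungpay is wrong: it uses dative instead of nominative for case.
(B) pungfurupupay is wrong: it has the affixes in the wrong order.

A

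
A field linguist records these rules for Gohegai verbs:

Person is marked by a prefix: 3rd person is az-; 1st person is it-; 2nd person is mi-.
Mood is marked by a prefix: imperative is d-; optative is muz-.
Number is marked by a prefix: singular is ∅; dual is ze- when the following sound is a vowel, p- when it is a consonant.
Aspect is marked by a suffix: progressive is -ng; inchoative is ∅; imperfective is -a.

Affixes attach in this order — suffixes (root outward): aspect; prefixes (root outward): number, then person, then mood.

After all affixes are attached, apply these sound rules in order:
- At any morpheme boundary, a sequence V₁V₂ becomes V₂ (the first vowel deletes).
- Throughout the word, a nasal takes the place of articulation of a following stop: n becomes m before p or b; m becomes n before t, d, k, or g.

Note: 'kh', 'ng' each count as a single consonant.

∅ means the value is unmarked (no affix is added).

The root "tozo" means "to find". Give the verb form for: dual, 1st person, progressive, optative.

muzitptozong

Attach number dual p- (before consonant 't') → ptozo.
Attach person 1st person it- → itptozo.
Attach aspect progressive -ng → itptozong.
Attach mood optative muz- → muzitptozong.
Vowel deletion: no change.
Nasal assimilation: no change.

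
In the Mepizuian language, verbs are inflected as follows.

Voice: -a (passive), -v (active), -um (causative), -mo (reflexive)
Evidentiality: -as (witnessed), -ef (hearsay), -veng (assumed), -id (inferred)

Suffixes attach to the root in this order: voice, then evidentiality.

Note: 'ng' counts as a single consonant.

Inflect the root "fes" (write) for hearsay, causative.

fesumef

Attach voice causative -um → fesum.
Attach evidentiality hearsay -ef → fesumef.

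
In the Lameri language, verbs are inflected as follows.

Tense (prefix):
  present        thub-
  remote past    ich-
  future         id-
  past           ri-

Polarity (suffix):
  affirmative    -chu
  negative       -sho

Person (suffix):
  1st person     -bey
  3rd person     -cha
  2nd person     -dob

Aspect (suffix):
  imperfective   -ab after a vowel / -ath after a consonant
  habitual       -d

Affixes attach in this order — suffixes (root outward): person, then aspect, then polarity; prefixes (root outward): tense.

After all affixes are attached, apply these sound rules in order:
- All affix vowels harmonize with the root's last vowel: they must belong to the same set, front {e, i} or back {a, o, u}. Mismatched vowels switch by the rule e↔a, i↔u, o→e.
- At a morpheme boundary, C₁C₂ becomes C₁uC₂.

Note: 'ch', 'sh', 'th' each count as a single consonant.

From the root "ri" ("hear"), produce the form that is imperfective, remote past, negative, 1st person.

Attach person 1st person -bey → ribey.
Attach aspect imperfective -ath (after consonant 'y') → ribeyath.
Attach polarity negative -sho → ribeyathsho.
Attach tense remote past ich- → ichribeyathsho.
Apply vowel harmony: ichribeyathsho → ichribeyethshe.
Apply epenthesis: ichribeyethshe → ichuribeyethushe.

ichuribeyethushe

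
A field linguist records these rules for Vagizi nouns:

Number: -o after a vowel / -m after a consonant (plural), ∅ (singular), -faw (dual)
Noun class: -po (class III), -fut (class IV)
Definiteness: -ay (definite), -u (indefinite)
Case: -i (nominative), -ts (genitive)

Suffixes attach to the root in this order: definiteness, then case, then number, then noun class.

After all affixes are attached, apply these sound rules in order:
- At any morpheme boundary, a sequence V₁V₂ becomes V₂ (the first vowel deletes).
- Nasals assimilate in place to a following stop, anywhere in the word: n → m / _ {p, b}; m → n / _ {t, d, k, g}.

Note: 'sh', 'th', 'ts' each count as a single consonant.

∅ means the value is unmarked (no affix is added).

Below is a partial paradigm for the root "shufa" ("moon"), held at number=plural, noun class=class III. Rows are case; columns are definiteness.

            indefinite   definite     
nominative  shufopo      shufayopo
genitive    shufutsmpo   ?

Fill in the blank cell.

Attach definiteness definite -ay → shufaay.
Attach case genitive -ts → shufaayts.
Attach number plural -m (after consonant 'ts') → shufaaytsm.
Attach noun class class III -po → shufaaytsmpo.
Apply vowel deletion: shufaaytsmpo → shufaytsmpo.
Nasal assimilation: no change.

shufaytsmpo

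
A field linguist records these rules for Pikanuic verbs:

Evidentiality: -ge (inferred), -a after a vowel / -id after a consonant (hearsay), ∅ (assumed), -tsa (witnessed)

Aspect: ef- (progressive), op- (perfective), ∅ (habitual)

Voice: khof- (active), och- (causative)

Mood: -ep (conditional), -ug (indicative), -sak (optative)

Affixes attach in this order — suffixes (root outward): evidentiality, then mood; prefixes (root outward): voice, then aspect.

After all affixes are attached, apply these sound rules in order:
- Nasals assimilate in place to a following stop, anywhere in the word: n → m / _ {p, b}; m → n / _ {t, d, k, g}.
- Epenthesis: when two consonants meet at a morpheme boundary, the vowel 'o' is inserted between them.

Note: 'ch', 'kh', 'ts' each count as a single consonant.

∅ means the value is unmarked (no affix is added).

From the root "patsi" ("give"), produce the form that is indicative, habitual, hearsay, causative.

Attach evidentiality hearsay -a (after vowel 'i') → patsia.
Attach voice causative och- → ochpatsia.
aspect = habitual: zero marking, form stays ochpatsia.
Attach mood indicative -ug → ochpatsiaug.
Nasal assimilation: no change.
Apply epenthesis: ochpatsiaug → ochopatsiaug.

ochopatsiaug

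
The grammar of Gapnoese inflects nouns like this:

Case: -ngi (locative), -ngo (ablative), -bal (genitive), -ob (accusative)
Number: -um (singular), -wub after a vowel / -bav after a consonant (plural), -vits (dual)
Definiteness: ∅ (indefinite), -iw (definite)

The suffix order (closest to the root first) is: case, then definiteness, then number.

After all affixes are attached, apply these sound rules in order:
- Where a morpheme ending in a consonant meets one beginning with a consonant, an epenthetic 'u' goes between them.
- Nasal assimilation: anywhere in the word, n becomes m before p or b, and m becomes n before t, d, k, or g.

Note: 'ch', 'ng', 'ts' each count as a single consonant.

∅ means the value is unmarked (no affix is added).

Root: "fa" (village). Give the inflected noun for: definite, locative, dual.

Attach case locative -ngi → fangi.
Attach definiteness definite -iw → fangiiw.
Attach number dual -vits → fangiiwvits.
Apply epenthesis: fangiiwvits → fangiiwuvits.
Nasal assimilation: no change.

fangiiwuvits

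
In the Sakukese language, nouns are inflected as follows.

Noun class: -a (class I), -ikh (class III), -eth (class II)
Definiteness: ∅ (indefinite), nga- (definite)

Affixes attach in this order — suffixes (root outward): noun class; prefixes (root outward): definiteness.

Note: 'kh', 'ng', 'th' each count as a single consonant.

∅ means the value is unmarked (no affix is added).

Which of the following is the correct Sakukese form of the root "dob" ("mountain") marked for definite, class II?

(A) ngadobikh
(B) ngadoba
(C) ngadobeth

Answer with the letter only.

Attach noun class class II -eth → dobeth.
Attach definiteness definite nga- → ngadobeth.
So the correct form is ngadobeth, option (C).
(B) ngadoba is wrong: it uses class I instead of class II for noun class.
(A) ngadobikh is wrong: it uses class III instead of class II for noun class.

C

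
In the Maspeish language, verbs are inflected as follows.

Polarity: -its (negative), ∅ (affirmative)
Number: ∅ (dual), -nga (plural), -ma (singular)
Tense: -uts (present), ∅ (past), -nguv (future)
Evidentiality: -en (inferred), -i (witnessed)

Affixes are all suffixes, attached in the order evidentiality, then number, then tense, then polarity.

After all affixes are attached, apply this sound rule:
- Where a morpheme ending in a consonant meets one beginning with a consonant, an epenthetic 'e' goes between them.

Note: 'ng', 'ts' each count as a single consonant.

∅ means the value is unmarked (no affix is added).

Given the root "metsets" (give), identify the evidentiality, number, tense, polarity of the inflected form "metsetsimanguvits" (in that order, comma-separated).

witnessed, singular, future, negative

Segment: metsets-i-ma-nguv-its.
evidentiality: -i → witnessed.
number: -ma → singular.
tense: -nguv → future.
polarity: -its → negative.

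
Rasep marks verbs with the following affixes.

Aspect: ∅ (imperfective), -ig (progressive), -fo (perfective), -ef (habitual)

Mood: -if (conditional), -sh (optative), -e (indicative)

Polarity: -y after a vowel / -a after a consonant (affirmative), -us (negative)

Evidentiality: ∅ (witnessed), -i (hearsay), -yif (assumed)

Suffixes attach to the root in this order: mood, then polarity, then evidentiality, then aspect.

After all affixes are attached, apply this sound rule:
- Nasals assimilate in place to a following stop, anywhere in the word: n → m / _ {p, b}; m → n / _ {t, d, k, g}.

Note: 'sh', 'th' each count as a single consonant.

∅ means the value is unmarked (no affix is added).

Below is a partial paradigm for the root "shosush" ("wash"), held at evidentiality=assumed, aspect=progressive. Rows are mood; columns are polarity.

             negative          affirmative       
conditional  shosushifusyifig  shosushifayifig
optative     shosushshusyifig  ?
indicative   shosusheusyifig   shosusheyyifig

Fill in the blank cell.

Attach mood optative -sh → shosushsh.
Attach polarity affirmative -a (after consonant 'sh') → shosushsha.
Attach evidentiality assumed -yif → shosushshayif.
Attach aspect progressive -ig → shosushshayifig.
Nasal assimilation: no change.

shosushshayifig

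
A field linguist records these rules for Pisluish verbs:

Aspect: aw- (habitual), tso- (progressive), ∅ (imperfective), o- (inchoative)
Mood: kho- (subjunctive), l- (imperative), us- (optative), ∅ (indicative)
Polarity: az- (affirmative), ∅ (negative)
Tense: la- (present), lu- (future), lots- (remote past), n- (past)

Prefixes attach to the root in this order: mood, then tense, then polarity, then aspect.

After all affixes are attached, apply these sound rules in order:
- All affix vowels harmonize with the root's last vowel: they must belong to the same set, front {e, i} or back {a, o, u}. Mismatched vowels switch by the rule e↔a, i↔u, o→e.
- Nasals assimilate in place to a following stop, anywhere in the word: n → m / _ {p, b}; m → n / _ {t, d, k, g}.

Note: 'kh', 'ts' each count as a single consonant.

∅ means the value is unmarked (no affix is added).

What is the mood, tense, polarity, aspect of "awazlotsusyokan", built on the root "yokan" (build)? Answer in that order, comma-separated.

Segment: aw-az-lots-us-yokan.
mood: us- → optative.
tense: lots- → remote past.
polarity: az- → affirmative.
aspect: aw- → habitual.

optative, remote past, affirmative, habitual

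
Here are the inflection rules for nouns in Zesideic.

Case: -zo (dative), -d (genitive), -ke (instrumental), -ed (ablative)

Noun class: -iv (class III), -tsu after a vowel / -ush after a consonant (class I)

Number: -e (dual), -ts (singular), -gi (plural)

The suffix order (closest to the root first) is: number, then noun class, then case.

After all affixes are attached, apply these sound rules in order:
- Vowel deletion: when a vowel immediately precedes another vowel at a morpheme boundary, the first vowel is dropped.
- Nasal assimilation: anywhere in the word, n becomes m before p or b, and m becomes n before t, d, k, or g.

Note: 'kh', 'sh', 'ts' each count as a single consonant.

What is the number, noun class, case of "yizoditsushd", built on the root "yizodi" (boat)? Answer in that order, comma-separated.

Segment: yizodi-ts-ush-d.
number: -ts → singular.
noun class: -tsu/ush → class I.
case: -d → genitive.

singular, class I, genitive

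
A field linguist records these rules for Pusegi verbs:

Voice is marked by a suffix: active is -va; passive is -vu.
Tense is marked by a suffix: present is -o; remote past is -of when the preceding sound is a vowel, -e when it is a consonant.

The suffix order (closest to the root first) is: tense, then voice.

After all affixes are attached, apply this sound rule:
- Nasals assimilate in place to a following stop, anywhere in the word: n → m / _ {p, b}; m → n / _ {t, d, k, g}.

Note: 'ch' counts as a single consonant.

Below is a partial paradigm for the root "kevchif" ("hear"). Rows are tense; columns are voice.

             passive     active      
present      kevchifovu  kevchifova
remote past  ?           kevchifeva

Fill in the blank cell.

kevchifevu

Attach tense remote past -e (after consonant 'f') → kevchife.
Attach voice passive -vu → kevchifevu.
Nasal assimilation: no change.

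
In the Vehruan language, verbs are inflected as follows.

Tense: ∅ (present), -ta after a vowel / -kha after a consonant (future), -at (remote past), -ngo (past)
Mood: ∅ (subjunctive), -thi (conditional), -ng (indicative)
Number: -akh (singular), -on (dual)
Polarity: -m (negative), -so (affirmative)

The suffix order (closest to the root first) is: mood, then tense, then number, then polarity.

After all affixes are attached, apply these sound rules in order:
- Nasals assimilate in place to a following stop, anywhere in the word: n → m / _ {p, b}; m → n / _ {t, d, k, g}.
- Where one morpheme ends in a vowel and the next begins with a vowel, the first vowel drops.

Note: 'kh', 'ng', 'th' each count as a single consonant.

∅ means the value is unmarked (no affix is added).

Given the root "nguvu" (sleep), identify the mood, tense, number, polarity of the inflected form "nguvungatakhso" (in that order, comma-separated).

Segment: nguvu-ng-at-akh-so.
mood: -ng → indicative.
tense: -at → remote past.
number: -akh → singular.
polarity: -so → affirmative.

indicative, remote past, singular, affirmative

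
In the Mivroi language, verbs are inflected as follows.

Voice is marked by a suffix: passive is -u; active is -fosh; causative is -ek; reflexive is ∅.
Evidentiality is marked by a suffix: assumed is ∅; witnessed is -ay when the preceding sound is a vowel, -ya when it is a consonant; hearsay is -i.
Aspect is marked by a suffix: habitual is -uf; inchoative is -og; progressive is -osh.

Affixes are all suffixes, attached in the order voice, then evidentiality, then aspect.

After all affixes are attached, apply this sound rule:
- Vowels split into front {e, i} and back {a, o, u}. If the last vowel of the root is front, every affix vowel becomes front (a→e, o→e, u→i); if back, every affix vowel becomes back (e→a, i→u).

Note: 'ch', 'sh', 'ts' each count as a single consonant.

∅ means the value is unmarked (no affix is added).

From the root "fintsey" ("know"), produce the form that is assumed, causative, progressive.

Attach voice causative -ek → fintseyek.
evidentiality = assumed: zero marking, form stays fintseyek.
Attach aspect progressive -osh → fintseyekosh.
Apply vowel harmony: fintseyekosh → fintseyekesh.

fintseyekesh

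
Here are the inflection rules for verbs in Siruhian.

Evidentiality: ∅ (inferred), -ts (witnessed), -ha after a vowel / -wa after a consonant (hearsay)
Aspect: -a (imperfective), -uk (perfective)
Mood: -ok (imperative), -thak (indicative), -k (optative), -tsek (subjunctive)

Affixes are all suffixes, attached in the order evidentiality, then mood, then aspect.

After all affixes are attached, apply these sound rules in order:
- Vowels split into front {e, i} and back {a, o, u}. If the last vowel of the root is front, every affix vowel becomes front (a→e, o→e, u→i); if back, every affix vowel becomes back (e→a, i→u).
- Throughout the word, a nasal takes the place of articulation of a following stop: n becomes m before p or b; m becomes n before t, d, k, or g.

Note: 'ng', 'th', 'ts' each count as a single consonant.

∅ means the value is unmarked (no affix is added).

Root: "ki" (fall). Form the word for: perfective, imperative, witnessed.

Attach evidentiality witnessed -ts → kits.
Attach mood imperative -ok → kitsok.
Attach aspect perfective -uk → kitsokuk.
Apply vowel harmony: kitsokuk → kitsekik.
Nasal assimilation: no change.

kitsekik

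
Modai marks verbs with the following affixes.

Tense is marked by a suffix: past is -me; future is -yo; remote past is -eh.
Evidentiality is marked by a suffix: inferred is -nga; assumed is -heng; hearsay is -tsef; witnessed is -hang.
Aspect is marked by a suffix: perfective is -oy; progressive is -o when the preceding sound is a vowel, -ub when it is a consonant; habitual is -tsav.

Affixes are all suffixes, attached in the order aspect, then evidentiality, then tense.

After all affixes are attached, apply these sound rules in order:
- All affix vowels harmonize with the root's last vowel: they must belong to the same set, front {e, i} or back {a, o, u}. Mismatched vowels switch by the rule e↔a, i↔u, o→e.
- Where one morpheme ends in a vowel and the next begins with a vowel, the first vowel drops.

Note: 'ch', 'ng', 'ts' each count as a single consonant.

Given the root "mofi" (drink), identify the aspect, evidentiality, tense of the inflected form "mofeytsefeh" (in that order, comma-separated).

Segment: mofi-oy-tsef-eh.
aspect: -oy → perfective.
evidentiality: -tsef → hearsay.
tense: -eh → remote past.

perfective, hearsay, remote past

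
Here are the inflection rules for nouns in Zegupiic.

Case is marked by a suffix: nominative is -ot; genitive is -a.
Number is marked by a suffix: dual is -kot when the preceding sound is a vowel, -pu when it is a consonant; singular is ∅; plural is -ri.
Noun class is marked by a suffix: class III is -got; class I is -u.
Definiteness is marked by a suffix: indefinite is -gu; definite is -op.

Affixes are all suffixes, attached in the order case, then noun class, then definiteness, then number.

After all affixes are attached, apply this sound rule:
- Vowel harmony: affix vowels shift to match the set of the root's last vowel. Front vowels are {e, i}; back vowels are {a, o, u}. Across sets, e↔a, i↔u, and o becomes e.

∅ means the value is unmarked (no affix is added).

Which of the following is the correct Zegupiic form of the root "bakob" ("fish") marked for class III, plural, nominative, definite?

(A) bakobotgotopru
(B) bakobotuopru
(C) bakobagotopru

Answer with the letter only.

Attach case nominative -ot → bakobot.
Attach noun class class III -got → bakobotgot.
Attach definiteness definite -op → bakobotgotop.
Attach number plural -ri → bakobotgotopri.
Apply vowel harmony: bakobotgotopri → bakobotgotopru.
So the correct form is bakobotgotopru, option (A).
(B) bakobotuopru is wrong: it uses class I instead of class III for noun class.
(C) bakobagotopru is wrong: it uses genitive instead of nominative for case.

A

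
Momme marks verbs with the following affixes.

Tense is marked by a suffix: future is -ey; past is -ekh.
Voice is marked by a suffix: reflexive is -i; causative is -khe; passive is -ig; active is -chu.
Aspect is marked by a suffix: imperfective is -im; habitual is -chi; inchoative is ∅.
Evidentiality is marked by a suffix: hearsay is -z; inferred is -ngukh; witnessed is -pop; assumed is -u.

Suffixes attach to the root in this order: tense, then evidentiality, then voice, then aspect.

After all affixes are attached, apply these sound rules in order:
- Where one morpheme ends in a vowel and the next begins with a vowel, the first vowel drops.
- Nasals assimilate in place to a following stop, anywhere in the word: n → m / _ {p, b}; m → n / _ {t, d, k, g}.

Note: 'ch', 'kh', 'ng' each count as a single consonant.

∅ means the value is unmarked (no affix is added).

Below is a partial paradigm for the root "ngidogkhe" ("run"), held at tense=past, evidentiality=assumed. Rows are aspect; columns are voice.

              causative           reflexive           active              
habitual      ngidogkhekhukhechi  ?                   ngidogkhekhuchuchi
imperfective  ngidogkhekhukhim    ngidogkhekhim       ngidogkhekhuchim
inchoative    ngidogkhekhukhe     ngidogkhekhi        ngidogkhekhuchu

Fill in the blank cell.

ngidogkhekhichi

Attach tense past -ekh → ngidogkheekh.
Attach evidentiality assumed -u → ngidogkheekhu.
Attach voice reflexive -i → ngidogkheekhui.
Attach aspect habitual -chi → ngidogkheekhuichi.
Apply vowel deletion: ngidogkheekhuichi → ngidogkhekhichi.
Nasal assimilation: no change.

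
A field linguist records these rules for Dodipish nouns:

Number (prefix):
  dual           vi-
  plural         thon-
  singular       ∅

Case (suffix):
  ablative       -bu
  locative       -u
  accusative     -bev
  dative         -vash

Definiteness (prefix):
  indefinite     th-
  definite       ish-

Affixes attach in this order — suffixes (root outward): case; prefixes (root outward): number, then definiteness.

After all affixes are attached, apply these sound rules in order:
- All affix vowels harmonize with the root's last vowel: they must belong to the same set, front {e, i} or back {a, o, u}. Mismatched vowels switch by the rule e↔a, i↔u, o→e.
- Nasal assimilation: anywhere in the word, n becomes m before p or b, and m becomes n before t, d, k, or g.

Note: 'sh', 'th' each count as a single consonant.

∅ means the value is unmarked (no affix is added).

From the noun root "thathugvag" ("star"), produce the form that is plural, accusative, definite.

ushthonthathugvagbav

Attach case accusative -bev → thathugvagbev.
Attach number plural thon- → thonthathugvagbev.
Attach definiteness definite ish- → ishthonthathugvagbev.
Apply vowel harmony: ishthonthathugvagbev → ushthonthathugvagbav.
Nasal assimilation: no change.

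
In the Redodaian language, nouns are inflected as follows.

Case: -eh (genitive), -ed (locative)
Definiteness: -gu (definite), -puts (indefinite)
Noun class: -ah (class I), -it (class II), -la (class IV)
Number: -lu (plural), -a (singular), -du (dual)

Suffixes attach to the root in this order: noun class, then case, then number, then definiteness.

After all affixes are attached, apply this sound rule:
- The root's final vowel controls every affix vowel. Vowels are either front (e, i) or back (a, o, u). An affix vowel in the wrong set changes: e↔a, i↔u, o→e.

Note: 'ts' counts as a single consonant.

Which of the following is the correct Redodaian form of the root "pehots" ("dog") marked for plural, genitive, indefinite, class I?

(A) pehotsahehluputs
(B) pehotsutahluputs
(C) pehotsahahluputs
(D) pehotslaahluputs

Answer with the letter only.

Attach noun class class I -ah → pehotsah.
Attach case genitive -eh → pehotsaheh.
Attach number plural -lu → pehotsahehlu.
Attach definiteness indefinite -puts → pehotsahehluputs.
Apply vowel harmony: pehotsahehluputs → pehotsahahluputs.
So the correct form is pehotsahahluputs, option (C).
(D) pehotslaahluputs is wrong: it uses class IV instead of class I for noun class.
(A) pehotsahehluputs is wrong: it fails to apply the sound rule(s).
(B) pehotsutahluputs is wrong: it uses class II instead of class I for noun class.

C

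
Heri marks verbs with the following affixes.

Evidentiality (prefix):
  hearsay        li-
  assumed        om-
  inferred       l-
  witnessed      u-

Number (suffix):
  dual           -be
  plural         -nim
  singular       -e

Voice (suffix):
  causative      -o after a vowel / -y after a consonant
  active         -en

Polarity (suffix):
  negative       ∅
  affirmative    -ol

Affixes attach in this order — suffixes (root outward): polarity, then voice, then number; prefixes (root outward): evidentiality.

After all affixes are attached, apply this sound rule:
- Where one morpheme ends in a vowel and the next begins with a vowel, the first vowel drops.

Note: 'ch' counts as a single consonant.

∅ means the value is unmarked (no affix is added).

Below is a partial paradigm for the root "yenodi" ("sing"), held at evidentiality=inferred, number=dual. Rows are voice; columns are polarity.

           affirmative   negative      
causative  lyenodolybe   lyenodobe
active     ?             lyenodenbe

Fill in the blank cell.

Attach evidentiality inferred l- → lyenodi.
Attach polarity affirmative -ol → lyenodiol.
Attach voice active -en → lyenodiolen.
Attach number dual -be → lyenodiolenbe.
Apply vowel deletion: lyenodiolenbe → lyenodolenbe.

lyenodolenbe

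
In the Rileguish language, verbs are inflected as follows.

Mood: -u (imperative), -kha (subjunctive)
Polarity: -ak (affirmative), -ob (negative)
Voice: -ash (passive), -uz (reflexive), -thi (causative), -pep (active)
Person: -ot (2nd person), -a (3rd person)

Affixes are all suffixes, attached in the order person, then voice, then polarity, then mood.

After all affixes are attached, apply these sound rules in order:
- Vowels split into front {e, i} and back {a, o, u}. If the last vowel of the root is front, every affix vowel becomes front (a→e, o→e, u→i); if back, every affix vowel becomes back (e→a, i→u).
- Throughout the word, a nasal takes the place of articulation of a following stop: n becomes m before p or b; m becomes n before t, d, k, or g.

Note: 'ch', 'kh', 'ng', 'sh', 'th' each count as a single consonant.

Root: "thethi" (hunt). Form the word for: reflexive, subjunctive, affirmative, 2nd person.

Attach person 2nd person -ot → thethiot.
Attach voice reflexive -uz → thethiotuz.
Attach polarity affirmative -ak → thethiotuzak.
Attach mood subjunctive -kha → thethiotuzakkha.
Apply vowel harmony: thethiotuzakkha → thethietizekkhe.
Nasal assimilation: no change.

thethietizekkhe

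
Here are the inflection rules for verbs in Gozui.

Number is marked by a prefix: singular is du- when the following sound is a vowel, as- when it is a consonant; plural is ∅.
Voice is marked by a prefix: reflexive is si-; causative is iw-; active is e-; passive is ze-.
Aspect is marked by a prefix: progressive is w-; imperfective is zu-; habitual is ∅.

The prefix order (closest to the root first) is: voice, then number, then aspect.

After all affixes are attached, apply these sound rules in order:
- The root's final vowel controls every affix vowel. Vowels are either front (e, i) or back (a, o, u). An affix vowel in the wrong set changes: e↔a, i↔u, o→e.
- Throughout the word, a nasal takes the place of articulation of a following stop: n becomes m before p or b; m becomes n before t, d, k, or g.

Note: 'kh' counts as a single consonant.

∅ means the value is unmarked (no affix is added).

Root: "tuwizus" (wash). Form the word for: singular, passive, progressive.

waszatuwizus

Attach voice passive ze- → zetuwizus.
Attach number singular as- (before consonant 'z') → aszetuwizus.
Attach aspect progressive w- → waszetuwizus.
Apply vowel harmony: waszetuwizus → waszatuwizus.
Nasal assimilation: no change.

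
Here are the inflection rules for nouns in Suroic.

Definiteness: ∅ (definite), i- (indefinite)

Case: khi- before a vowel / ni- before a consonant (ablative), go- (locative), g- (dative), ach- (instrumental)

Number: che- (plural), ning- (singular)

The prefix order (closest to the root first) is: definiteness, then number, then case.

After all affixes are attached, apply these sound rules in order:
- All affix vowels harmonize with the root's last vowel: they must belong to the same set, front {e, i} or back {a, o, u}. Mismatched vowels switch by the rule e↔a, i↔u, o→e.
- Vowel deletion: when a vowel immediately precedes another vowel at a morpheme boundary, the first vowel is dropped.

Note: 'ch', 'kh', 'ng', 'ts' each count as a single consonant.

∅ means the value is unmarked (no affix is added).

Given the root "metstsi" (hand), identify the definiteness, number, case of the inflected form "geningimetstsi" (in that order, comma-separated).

Segment: go-ning-i-metstsi.
definiteness: i- → indefinite.
number: ning- → singular.
case: go- → locative.

indefinite, singular, locative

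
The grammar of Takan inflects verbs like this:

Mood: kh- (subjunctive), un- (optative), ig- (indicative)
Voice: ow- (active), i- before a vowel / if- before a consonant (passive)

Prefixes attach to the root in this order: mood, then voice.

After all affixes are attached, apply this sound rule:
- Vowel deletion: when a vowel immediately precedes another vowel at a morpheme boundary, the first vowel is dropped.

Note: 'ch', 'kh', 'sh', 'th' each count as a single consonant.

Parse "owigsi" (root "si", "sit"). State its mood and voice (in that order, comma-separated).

Segment: ow-ig-si.
mood: ig- → indicative.
voice: ow- → active.

indicative, active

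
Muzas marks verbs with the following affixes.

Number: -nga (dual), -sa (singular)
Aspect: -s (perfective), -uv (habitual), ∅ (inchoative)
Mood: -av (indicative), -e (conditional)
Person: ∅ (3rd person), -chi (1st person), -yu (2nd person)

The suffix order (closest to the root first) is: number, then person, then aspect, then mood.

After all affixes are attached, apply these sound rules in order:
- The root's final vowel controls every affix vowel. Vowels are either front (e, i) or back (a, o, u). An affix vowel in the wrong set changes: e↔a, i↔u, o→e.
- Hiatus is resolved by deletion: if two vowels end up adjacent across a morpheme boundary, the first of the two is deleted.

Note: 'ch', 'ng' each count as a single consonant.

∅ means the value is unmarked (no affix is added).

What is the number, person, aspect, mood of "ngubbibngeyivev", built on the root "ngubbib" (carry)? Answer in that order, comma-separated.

dual, 2nd person, habitual, indicative

Segment: ngubbib-nga-yu-uv-av.
number: -nga → dual.
person: -yu → 2nd person.
aspect: -uv → habitual.
mood: -av → indicative.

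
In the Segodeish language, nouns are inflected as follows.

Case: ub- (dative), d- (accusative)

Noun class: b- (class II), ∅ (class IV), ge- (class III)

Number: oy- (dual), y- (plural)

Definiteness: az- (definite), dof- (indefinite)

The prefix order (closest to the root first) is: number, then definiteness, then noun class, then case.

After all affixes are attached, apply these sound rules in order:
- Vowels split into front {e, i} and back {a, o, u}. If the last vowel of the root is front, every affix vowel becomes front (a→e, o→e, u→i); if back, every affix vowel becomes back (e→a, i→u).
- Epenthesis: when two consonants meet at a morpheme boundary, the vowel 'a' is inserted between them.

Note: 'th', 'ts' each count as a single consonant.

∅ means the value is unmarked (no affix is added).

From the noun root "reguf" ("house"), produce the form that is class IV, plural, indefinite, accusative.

dadofayareguf

Attach number plural y- → yreguf.
Attach definiteness indefinite dof- → dofyreguf.
noun class = class IV: zero marking, form stays dofyreguf.
Attach case accusative d- → ddofyreguf.
Vowel harmony: no change.
Apply epenthesis: ddofyreguf → dadofayareguf.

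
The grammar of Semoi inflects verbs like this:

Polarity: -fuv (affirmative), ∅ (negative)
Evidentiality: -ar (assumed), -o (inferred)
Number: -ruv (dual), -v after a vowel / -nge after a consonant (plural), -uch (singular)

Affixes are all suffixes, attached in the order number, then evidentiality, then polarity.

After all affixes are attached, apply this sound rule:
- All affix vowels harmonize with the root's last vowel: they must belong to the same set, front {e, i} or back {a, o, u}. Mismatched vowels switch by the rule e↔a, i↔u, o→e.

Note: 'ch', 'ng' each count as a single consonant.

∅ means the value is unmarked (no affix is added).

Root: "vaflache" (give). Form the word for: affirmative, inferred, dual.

vaflacherivefiv

Attach number dual -ruv → vaflacheruv.
Attach evidentiality inferred -o → vaflacheruvo.
Attach polarity affirmative -fuv → vaflacheruvofuv.
Apply vowel harmony: vaflacheruvofuv → vaflacherivefiv.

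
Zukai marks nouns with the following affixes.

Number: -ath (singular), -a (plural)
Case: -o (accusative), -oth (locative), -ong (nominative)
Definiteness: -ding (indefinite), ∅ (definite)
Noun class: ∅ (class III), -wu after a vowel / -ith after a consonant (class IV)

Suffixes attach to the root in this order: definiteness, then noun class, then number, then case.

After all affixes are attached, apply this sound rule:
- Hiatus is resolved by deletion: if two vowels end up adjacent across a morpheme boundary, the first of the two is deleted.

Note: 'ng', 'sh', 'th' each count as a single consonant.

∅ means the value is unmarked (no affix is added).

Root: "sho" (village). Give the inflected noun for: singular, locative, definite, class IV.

showathoth

definiteness = definite: zero marking, form stays sho.
Attach noun class class IV -wu (after vowel 'o') → showu.
Attach number singular -ath → showuath.
Attach case locative -oth → showuathoth.
Apply vowel deletion: showuathoth → showathoth.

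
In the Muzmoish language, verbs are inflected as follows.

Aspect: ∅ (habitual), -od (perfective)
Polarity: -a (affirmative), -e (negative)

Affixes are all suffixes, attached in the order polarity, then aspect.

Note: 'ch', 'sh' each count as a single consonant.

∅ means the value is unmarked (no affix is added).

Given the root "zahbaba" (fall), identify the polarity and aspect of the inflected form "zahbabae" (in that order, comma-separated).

negative, habitual

Segment: zahbaba-e.
polarity: -e → negative.
aspect: ∅ → habitual.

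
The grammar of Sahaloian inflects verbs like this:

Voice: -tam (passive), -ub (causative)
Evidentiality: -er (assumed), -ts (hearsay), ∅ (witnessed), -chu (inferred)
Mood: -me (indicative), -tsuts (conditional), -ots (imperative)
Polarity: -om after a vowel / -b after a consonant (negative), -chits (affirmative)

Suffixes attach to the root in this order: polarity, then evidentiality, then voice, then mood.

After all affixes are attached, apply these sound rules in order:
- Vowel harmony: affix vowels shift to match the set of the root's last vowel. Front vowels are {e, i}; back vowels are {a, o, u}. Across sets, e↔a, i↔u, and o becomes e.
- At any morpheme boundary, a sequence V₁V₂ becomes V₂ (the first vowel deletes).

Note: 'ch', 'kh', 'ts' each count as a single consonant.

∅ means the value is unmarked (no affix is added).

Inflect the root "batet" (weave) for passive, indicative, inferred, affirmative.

batetchitschitemme

Attach polarity affirmative -chits → batetchits.
Attach evidentiality inferred -chu → batetchitschu.
Attach voice passive -tam → batetchitschutam.
Attach mood indicative -me → batetchitschutamme.
Apply vowel harmony: batetchitschutamme → batetchitschitemme.
Vowel deletion: no change.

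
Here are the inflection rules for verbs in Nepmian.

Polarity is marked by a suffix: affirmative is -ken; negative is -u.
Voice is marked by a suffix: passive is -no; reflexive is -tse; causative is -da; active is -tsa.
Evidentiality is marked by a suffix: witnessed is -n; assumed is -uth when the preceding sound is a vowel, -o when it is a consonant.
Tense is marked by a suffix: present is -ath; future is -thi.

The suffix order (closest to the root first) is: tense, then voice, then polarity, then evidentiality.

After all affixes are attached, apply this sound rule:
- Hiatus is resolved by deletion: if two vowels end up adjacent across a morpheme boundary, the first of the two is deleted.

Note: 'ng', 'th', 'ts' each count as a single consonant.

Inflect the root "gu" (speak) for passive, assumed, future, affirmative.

guthinokeno

Attach tense future -thi → guthi.
Attach voice passive -no → guthino.
Attach polarity affirmative -ken → guthinoken.
Attach evidentiality assumed -o (after consonant 'n') → guthinokeno.
Vowel deletion: no change.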